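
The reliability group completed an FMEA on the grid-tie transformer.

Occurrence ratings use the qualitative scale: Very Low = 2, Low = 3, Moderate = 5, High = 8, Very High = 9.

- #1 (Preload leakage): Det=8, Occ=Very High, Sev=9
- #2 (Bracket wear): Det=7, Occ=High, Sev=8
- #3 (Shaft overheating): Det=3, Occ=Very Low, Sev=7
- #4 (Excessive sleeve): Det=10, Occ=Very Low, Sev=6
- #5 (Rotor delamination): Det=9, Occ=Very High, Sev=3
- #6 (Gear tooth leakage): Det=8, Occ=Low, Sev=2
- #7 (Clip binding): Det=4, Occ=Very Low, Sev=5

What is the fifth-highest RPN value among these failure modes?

RPN = Severity × Occurrence × Detection:
  #1: 9 × 9 × 8 = 648
  #2: 8 × 8 × 7 = 448
  #3: 7 × 2 × 3 = 42
  #4: 6 × 2 × 10 = 120
  #5: 3 × 9 × 9 = 243
  #6: 2 × 3 × 8 = 48
  #7: 5 × 2 × 4 = 40
Sorted descending: 648, 448, 243, 120, 48, 42, 40.
The fifth-highest RPN is 48 (#6).

48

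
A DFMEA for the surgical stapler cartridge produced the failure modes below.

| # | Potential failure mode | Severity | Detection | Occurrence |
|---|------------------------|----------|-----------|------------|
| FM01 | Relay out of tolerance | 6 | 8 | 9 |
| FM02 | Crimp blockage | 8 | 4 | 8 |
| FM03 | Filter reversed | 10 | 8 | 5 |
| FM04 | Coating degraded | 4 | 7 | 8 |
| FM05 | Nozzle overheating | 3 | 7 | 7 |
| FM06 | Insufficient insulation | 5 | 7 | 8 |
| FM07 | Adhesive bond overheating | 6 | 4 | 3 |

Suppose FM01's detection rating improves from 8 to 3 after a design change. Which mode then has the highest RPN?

FM03

RPN = Severity × Occurrence × Detection:
  FM01: 6 × 9 × 8 = 432
  FM02: 8 × 8 × 4 = 256
  FM03: 10 × 5 × 8 = 400
  FM04: 4 × 8 × 7 = 224
  FM05: 3 × 7 × 7 = 147
  FM06: 5 × 8 × 7 = 280
  FM07: 6 × 3 × 4 = 72
After action: FM01 → 6 × 9 × 3 = 162.
Revised RPNs: FM03=400, FM06=280, FM02=256, FM04=224, FM01=162, FM05=147, FM07=72.
Highest is now FM03 (400).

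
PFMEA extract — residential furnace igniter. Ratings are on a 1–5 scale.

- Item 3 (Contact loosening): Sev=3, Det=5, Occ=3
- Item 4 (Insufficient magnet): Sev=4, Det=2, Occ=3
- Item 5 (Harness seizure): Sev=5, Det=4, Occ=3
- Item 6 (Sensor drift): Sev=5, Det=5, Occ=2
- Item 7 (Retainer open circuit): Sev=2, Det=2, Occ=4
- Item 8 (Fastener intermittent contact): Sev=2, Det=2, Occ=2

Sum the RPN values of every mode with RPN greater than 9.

195

RPN = Severity × Occurrence × Detection:
  Item 3: 3 × 3 × 5 = 45
  Item 4: 4 × 3 × 2 = 24
  Item 5: 5 × 3 × 4 = 60
  Item 6: 5 × 2 × 5 = 50
  Item 7: 2 × 4 × 2 = 16
  Item 8: 2 × 2 × 2 = 8
RPN > 9: Item 3 (45), Item 4 (24), Item 5 (60), Item 6 (50), Item 7 (16).
Sum: 45 + 24 + 60 + 50 + 16 = 195.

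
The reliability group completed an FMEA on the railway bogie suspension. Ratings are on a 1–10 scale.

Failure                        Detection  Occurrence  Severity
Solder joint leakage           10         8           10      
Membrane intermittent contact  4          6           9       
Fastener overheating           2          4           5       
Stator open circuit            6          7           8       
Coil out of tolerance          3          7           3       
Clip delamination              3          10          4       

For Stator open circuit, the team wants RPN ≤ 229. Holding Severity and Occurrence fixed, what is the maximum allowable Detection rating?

Stator open circuit: S=8, O=7, D=6 → current RPN = 336.
Fixed product = 56. Need 56 × D ≤ 229, so D ≤ 229/56 = 4.09.
Maximum integer Detection rating = 4 (gives RPN 224; D=5 would give 280 > 229).

4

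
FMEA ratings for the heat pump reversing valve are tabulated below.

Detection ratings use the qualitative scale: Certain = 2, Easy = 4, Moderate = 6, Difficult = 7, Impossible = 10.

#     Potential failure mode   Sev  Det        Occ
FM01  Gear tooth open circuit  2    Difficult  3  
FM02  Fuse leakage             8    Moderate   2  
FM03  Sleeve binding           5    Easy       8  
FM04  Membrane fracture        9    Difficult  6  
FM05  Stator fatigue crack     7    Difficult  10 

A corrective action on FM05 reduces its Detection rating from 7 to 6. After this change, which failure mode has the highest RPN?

RPN = Severity × Occurrence × Detection:
  FM01: 2 × 3 × 7 = 42
  FM02: 8 × 2 × 6 = 96
  FM03: 5 × 8 × 4 = 160
  FM04: 9 × 6 × 7 = 378
  FM05: 7 × 10 × 7 = 490
After action: FM05 → 7 × 10 × 6 = 420.
Revised RPNs: FM05=420, FM04=378, FM03=160, FM02=96, FM01=42.
Highest is now FM05 (420).

FM05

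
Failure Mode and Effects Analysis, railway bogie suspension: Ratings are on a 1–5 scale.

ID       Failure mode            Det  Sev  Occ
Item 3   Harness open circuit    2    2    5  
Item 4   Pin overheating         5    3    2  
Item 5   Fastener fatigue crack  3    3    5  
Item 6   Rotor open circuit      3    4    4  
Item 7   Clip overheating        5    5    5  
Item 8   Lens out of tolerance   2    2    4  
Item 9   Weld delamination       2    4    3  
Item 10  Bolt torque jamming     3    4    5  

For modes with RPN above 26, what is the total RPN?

308

RPN = Severity × Occurrence × Detection:
  Item 3: 2 × 5 × 2 = 20
  Item 4: 3 × 2 × 5 = 30
  Item 5: 3 × 5 × 3 = 45
  Item 6: 4 × 4 × 3 = 48
  Item 7: 5 × 5 × 5 = 125
  Item 8: 2 × 4 × 2 = 16
  Item 9: 4 × 3 × 2 = 24
  Item 10: 4 × 5 × 3 = 60
RPN > 26: Item 4 (30), Item 5 (45), Item 6 (48), Item 7 (125), Item 10 (60).
Sum: 30 + 45 + 48 + 125 + 60 = 308.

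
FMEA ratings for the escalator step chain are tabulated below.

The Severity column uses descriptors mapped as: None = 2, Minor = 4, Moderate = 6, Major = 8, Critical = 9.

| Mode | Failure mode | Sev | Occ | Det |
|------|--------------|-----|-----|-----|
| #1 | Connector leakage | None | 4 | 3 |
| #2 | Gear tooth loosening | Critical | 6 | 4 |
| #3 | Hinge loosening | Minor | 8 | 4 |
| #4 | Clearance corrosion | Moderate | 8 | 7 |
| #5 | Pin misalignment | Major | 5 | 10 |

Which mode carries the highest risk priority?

RPN = Severity × Occurrence × Detection:
  #1: 2 × 4 × 3 = 24
  #2: 9 × 6 × 4 = 216
  #3: 4 × 8 × 4 = 128
  #4: 6 × 8 × 7 = 336
  #5: 8 × 5 × 10 = 400
Highest RPN is 400 → #5.

#5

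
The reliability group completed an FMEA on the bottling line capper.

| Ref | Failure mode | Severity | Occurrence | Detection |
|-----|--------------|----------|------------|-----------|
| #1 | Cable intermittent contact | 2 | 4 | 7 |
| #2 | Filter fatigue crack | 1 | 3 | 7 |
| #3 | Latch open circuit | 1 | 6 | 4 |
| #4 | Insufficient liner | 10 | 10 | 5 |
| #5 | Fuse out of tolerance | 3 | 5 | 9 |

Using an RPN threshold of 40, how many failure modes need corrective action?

RPN = Severity × Occurrence × Detection:
  #1: 2 × 4 × 7 = 56
  #2: 1 × 3 × 7 = 21
  #3: 1 × 6 × 4 = 24
  #4: 10 × 10 × 5 = 500
  #5: 3 × 5 × 9 = 135
Modes with RPN ≥ 40: #1 (56), #4 (500), #5 (135) → 3.

3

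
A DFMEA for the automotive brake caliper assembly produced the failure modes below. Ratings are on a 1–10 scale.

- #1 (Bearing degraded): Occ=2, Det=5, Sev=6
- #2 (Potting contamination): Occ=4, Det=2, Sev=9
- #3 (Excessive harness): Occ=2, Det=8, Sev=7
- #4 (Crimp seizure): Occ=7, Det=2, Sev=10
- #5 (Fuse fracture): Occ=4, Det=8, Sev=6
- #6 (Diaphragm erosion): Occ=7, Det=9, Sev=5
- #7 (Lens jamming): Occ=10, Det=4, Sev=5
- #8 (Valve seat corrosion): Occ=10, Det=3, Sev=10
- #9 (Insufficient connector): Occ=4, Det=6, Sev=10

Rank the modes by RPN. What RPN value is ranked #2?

RPN = Severity × Occurrence × Detection:
  #1: 6 × 2 × 5 = 60
  #2: 9 × 4 × 2 = 72
  #3: 7 × 2 × 8 = 112
  #4: 10 × 7 × 2 = 140
  #5: 6 × 4 × 8 = 192
  #6: 5 × 7 × 9 = 315
  #7: 5 × 10 × 4 = 200
  #8: 10 × 10 × 3 = 300
  #9: 10 × 4 × 6 = 240
Sorted descending: 315, 300, 240, 200, 192, 140, 112, 72, 60.
The second-highest RPN is 300 (#8).

300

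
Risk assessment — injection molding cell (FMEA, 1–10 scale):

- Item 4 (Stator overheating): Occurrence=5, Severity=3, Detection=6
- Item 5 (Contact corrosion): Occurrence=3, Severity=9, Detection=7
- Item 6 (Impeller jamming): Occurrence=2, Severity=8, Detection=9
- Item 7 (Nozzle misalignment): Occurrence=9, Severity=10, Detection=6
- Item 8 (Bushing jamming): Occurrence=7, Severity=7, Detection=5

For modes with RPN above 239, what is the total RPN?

RPN = Severity × Occurrence × Detection:
  Item 4: 3 × 5 × 6 = 90
  Item 5: 9 × 3 × 7 = 189
  Item 6: 8 × 2 × 9 = 144
  Item 7: 10 × 9 × 6 = 540
  Item 8: 7 × 7 × 5 = 245
RPN > 239: Item 7 (540), Item 8 (245).
Sum: 540 + 245 = 785.

785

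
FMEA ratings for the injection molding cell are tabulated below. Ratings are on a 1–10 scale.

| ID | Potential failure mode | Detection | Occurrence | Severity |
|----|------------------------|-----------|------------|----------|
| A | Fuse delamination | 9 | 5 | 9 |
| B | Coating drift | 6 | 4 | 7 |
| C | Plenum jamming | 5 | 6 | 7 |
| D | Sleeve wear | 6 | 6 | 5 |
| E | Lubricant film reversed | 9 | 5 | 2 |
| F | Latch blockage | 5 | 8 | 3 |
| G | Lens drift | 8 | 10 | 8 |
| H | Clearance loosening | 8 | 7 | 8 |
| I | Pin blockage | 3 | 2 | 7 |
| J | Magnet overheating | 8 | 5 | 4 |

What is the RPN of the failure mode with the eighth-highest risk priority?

RPN = Severity × Occurrence × Detection:
  A: 9 × 5 × 9 = 405
  B: 7 × 4 × 6 = 168
  C: 7 × 6 × 5 = 210
  D: 5 × 6 × 6 = 180
  E: 2 × 5 × 9 = 90
  F: 3 × 8 × 5 = 120
  G: 8 × 10 × 8 = 640
  H: 8 × 7 × 8 = 448
  I: 7 × 2 × 3 = 42
  J: 4 × 5 × 8 = 160
Sorted descending: 640, 448, 405, 210, 180, 168, 160, 120, 90, 42.
The eighth-highest RPN is 120 (F).

120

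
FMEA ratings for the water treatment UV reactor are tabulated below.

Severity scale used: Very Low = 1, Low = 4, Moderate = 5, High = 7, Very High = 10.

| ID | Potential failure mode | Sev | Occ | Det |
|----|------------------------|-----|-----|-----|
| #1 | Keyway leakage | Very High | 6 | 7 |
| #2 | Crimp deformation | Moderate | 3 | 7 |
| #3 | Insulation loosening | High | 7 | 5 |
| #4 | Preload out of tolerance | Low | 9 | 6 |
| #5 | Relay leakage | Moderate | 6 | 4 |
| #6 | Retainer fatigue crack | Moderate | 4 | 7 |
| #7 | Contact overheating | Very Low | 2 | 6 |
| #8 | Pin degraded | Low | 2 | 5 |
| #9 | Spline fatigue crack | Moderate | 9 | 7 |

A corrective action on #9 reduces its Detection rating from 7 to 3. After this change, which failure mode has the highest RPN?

RPN = Severity × Occurrence × Detection:
  #1: 10 × 6 × 7 = 420
  #2: 5 × 3 × 7 = 105
  #3: 7 × 7 × 5 = 245
  #4: 4 × 9 × 6 = 216
  #5: 5 × 6 × 4 = 120
  #6: 5 × 4 × 7 = 140
  #7: 1 × 2 × 6 = 12
  #8: 4 × 2 × 5 = 40
  #9: 5 × 9 × 7 = 315
After action: #9 → 5 × 9 × 3 = 135.
Revised RPNs: #1=420, #3=245, #4=216, #6=140, #9=135, #5=120, #2=105, #8=40, #7=12.
Highest is now #1 (420).

#1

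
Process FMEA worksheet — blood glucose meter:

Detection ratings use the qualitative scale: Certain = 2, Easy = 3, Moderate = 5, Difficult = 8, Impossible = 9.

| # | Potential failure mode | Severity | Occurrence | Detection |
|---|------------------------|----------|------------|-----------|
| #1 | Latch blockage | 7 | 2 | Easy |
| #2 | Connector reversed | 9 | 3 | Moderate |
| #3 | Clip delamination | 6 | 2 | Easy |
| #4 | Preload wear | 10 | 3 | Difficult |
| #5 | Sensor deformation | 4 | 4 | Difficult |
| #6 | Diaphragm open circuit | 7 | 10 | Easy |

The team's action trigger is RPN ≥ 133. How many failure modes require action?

RPN = Severity × Occurrence × Detection:
  #1: 7 × 2 × 3 = 42
  #2: 9 × 3 × 5 = 135
  #3: 6 × 2 × 3 = 36
  #4: 10 × 3 × 8 = 240
  #5: 4 × 4 × 8 = 128
  #6: 7 × 10 × 3 = 210
Modes with RPN ≥ 133: #2 (135), #4 (240), #6 (210) → 3.

3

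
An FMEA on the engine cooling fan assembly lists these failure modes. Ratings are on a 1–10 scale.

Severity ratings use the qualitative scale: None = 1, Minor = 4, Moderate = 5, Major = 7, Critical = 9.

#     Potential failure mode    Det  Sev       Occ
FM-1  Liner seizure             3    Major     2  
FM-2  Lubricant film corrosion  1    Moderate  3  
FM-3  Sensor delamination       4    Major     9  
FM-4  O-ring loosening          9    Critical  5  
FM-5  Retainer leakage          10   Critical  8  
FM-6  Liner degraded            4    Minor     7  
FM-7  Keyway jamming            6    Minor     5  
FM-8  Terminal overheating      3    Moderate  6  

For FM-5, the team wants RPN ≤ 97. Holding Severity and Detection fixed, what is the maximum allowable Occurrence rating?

FM-5: S=9, O=8, D=10 → current RPN = 720.
Fixed product = 90. Need 90 × O ≤ 97, so O ≤ 97/90 = 1.08.
Maximum integer Occurrence rating = 1 (gives RPN 90; O=2 would give 180 > 97).

1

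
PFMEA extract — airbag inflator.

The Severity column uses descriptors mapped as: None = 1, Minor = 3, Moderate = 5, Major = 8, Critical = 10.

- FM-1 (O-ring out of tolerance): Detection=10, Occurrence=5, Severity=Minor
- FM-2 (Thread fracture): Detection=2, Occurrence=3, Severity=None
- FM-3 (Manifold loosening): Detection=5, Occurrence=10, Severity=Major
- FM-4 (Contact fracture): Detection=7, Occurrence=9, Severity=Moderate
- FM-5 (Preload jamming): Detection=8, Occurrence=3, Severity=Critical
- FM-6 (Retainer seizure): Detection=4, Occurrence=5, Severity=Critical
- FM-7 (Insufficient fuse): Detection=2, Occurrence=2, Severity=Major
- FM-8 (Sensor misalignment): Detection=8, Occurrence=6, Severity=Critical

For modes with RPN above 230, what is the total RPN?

1435

RPN = Severity × Occurrence × Detection:
  FM-1: 3 × 5 × 10 = 150
  FM-2: 1 × 3 × 2 = 6
  FM-3: 8 × 10 × 5 = 400
  FM-4: 5 × 9 × 7 = 315
  FM-5: 10 × 3 × 8 = 240
  FM-6: 10 × 5 × 4 = 200
  FM-7: 8 × 2 × 2 = 32
  FM-8: 10 × 6 × 8 = 480
RPN > 230: FM-3 (400), FM-4 (315), FM-5 (240), FM-8 (480).
Sum: 400 + 315 + 240 + 480 = 1435.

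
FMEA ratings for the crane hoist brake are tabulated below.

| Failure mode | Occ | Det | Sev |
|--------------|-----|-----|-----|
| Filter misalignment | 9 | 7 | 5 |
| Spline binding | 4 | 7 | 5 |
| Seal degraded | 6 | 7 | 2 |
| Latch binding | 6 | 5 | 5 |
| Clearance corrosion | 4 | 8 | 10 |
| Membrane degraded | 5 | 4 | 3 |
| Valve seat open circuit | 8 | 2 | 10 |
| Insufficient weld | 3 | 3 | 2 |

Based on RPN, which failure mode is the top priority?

Clearance corrosion

RPN = Severity × Occurrence × Detection:
  Filter misalignment: 5 × 9 × 7 = 315
  Spline binding: 5 × 4 × 7 = 140
  Seal degraded: 2 × 6 × 7 = 84
  Latch binding: 5 × 6 × 5 = 150
  Clearance corrosion: 10 × 4 × 8 = 320
  Membrane degraded: 3 × 5 × 4 = 60
  Valve seat open circuit: 10 × 8 × 2 = 160
  Insufficient weld: 2 × 3 × 3 = 18
Highest RPN is 320 → Clearance corrosion.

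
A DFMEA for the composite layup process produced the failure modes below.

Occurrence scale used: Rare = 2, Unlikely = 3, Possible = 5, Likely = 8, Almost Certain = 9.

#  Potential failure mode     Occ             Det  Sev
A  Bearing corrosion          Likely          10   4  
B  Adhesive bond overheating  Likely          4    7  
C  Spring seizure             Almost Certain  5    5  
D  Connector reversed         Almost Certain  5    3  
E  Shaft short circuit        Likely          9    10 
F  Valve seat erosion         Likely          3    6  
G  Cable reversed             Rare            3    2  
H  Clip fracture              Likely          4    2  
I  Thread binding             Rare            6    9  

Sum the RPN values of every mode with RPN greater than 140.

1633

RPN = Severity × Occurrence × Detection:
  A: 4 × 8 × 10 = 320
  B: 7 × 8 × 4 = 224
  C: 5 × 9 × 5 = 225
  D: 3 × 9 × 5 = 135
  E: 10 × 8 × 9 = 720
  F: 6 × 8 × 3 = 144
  G: 2 × 2 × 3 = 12
  H: 2 × 8 × 4 = 64
  I: 9 × 2 × 6 = 108
RPN > 140: A (320), B (224), C (225), E (720), F (144).
Sum: 320 + 224 + 225 + 720 + 144 = 1633.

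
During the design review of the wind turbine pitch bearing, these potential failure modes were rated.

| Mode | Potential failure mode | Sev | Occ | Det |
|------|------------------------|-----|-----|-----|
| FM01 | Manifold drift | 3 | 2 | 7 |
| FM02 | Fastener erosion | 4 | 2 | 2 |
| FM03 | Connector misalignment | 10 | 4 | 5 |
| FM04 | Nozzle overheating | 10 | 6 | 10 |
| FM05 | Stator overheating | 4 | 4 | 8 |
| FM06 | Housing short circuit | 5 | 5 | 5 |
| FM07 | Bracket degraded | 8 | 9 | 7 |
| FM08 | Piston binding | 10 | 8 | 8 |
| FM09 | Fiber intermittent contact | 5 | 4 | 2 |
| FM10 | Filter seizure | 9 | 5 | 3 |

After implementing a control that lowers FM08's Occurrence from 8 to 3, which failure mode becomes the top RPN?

RPN = Severity × Occurrence × Detection:
  FM01: 3 × 2 × 7 = 42
  FM02: 4 × 2 × 2 = 16
  FM03: 10 × 4 × 5 = 200
  FM04: 10 × 6 × 10 = 600
  FM05: 4 × 4 × 8 = 128
  FM06: 5 × 5 × 5 = 125
  FM07: 8 × 9 × 7 = 504
  FM08: 10 × 8 × 8 = 640
  FM09: 5 × 4 × 2 = 40
  FM10: 9 × 5 × 3 = 135
After action: FM08 → 10 × 3 × 8 = 240.
Revised RPNs: FM04=600, FM07=504, FM08=240, FM03=200, FM10=135, FM05=128, FM06=125, FM01=42, FM09=40, FM02=16.
Highest is now FM04 (600).

FM04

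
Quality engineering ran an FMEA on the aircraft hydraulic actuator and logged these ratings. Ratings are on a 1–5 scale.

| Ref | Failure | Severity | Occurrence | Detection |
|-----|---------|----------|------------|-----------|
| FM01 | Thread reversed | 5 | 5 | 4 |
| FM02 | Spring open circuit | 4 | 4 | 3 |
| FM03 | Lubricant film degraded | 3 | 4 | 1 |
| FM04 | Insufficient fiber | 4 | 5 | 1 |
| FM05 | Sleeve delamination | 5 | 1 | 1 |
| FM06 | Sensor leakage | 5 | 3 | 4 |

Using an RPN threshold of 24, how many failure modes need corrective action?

3

RPN = Severity × Occurrence × Detection:
  FM01: 5 × 5 × 4 = 100
  FM02: 4 × 4 × 3 = 48
  FM03: 3 × 4 × 1 = 12
  FM04: 4 × 5 × 1 = 20
  FM05: 5 × 1 × 1 = 5
  FM06: 5 × 3 × 4 = 60
Modes with RPN ≥ 24: FM01 (100), FM02 (48), FM06 (60) → 3.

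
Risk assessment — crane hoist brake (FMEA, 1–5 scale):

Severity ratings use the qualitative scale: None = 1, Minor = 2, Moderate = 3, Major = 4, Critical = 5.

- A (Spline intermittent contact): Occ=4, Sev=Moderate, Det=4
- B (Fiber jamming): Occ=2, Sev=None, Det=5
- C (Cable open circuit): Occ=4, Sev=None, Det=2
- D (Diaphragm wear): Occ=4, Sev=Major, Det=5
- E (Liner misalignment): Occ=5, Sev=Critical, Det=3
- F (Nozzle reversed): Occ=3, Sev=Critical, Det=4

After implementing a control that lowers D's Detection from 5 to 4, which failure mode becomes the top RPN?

RPN = Severity × Occurrence × Detection:
  A: 3 × 4 × 4 = 48
  B: 1 × 2 × 5 = 10
  C: 1 × 4 × 2 = 8
  D: 4 × 4 × 5 = 80
  E: 5 × 5 × 3 = 75
  F: 5 × 3 × 4 = 60
After action: D → 4 × 4 × 4 = 64.
Revised RPNs: E=75, D=64, F=60, A=48, B=10, C=8.
Highest is now E (75).

E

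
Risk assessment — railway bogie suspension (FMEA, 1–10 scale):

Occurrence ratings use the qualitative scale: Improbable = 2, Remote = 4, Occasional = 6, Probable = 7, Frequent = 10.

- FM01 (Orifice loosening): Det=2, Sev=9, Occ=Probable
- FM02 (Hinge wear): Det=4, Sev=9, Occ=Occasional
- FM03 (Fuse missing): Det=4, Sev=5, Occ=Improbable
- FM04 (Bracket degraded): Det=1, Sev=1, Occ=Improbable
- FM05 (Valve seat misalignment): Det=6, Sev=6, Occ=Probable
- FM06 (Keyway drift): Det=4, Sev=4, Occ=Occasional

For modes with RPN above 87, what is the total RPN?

RPN = Severity × Occurrence × Detection:
  FM01: 9 × 7 × 2 = 126
  FM02: 9 × 6 × 4 = 216
  FM03: 5 × 2 × 4 = 40
  FM04: 1 × 2 × 1 = 2
  FM05: 6 × 7 × 6 = 252
  FM06: 4 × 6 × 4 = 96
RPN > 87: FM01 (126), FM02 (216), FM05 (252), FM06 (96).
Sum: 126 + 216 + 252 + 96 = 690.

690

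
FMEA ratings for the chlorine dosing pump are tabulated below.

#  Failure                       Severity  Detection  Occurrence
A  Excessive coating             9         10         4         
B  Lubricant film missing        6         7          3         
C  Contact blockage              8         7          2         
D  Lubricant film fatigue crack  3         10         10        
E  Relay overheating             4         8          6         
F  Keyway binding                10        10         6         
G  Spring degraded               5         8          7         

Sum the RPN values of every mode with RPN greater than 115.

RPN = Severity × Occurrence × Detection:
  A: 9 × 4 × 10 = 360
  B: 6 × 3 × 7 = 126
  C: 8 × 2 × 7 = 112
  D: 3 × 10 × 10 = 300
  E: 4 × 6 × 8 = 192
  F: 10 × 6 × 10 = 600
  G: 5 × 7 × 8 = 280
RPN > 115: A (360), B (126), D (300), E (192), F (600), G (280).
Sum: 360 + 126 + 300 + 192 + 600 + 280 = 1858.

1858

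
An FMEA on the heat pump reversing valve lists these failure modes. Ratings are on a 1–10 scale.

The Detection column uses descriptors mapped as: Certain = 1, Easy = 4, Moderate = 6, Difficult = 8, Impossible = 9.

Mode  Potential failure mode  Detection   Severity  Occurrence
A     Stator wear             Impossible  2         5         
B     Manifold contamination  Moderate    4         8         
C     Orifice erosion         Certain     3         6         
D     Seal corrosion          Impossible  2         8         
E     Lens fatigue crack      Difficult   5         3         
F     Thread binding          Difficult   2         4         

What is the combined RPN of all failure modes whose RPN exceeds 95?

RPN = Severity × Occurrence × Detection:
  A: 2 × 5 × 9 = 90
  B: 4 × 8 × 6 = 192
  C: 3 × 6 × 1 = 18
  D: 2 × 8 × 9 = 144
  E: 5 × 3 × 8 = 120
  F: 2 × 4 × 8 = 64
RPN > 95: B (192), D (144), E (120).
Sum: 192 + 144 + 120 = 456.

456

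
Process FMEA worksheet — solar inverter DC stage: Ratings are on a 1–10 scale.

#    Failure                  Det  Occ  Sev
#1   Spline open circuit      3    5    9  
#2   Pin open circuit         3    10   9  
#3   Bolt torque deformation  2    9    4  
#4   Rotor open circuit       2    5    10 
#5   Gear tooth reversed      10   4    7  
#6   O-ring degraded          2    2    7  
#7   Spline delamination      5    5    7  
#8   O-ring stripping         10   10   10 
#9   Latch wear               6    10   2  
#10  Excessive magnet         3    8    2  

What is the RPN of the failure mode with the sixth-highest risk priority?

120

RPN = Severity × Occurrence × Detection:
  #1: 9 × 5 × 3 = 135
  #2: 9 × 10 × 3 = 270
  #3: 4 × 9 × 2 = 72
  #4: 10 × 5 × 2 = 100
  #5: 7 × 4 × 10 = 280
  #6: 7 × 2 × 2 = 28
  #7: 7 × 5 × 5 = 175
  #8: 10 × 10 × 10 = 1000
  #9: 2 × 10 × 6 = 120
  #10: 2 × 8 × 3 = 48
Sorted descending: 1000, 280, 270, 175, 135, 120, 100, 72, 48, 28.
The sixth-highest RPN is 120 (#9).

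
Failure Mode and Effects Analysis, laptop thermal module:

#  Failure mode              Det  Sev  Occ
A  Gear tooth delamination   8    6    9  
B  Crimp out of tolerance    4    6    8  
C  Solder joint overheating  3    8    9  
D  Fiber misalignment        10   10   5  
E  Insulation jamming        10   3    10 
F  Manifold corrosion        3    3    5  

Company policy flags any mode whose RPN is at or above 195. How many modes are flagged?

RPN = Severity × Occurrence × Detection:
  A: 6 × 9 × 8 = 432
  B: 6 × 8 × 4 = 192
  C: 8 × 9 × 3 = 216
  D: 10 × 5 × 10 = 500
  E: 3 × 10 × 10 = 300
  F: 3 × 5 × 3 = 45
Modes with RPN ≥ 195: A (432), C (216), D (500), E (300) → 4.

4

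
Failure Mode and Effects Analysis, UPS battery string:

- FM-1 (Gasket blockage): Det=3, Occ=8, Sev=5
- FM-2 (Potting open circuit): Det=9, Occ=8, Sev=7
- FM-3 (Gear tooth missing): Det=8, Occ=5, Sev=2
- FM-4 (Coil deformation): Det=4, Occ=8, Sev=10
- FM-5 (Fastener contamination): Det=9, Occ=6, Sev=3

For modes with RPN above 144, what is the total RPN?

986

RPN = Severity × Occurrence × Detection:
  FM-1: 5 × 8 × 3 = 120
  FM-2: 7 × 8 × 9 = 504
  FM-3: 2 × 5 × 8 = 80
  FM-4: 10 × 8 × 4 = 320
  FM-5: 3 × 6 × 9 = 162
RPN > 144: FM-2 (504), FM-4 (320), FM-5 (162).
Sum: 504 + 320 + 162 = 986.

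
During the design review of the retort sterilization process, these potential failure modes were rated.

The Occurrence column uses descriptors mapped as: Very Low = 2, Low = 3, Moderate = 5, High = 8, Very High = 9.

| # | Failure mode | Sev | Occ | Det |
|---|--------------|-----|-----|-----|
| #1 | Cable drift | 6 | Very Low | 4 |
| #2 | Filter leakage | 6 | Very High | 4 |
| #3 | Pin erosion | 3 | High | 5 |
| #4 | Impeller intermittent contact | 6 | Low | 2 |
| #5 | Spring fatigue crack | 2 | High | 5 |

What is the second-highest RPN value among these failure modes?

RPN = Severity × Occurrence × Detection:
  #1: 6 × 2 × 4 = 48
  #2: 6 × 9 × 4 = 216
  #3: 3 × 8 × 5 = 120
  #4: 6 × 3 × 2 = 36
  #5: 2 × 8 × 5 = 80
Sorted descending: 216, 120, 80, 48, 36.
The second-highest RPN is 120 (#3).

120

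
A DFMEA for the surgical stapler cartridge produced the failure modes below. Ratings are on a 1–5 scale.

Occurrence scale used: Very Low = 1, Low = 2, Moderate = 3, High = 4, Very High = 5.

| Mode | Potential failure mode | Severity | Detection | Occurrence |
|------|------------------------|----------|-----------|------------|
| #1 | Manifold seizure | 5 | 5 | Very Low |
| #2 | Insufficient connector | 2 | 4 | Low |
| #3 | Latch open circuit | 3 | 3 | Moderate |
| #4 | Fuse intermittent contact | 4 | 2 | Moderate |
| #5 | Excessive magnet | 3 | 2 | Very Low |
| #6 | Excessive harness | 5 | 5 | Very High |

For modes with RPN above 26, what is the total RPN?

RPN = Severity × Occurrence × Detection:
  #1: 5 × 1 × 5 = 25
  #2: 2 × 2 × 4 = 16
  #3: 3 × 3 × 3 = 27
  #4: 4 × 3 × 2 = 24
  #5: 3 × 1 × 2 = 6
  #6: 5 × 5 × 5 = 125
RPN > 26: #3 (27), #6 (125).
Sum: 27 + 125 = 152.

152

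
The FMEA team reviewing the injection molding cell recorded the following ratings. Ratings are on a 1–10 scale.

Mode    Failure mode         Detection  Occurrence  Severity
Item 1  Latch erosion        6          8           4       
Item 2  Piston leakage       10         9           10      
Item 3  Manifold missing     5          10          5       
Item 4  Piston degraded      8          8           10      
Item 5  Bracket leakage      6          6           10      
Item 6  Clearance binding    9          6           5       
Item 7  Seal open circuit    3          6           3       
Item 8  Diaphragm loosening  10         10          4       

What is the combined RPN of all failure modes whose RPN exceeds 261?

RPN = Severity × Occurrence × Detection:
  Item 1: 4 × 8 × 6 = 192
  Item 2: 10 × 9 × 10 = 900
  Item 3: 5 × 10 × 5 = 250
  Item 4: 10 × 8 × 8 = 640
  Item 5: 10 × 6 × 6 = 360
  Item 6: 5 × 6 × 9 = 270
  Item 7: 3 × 6 × 3 = 54
  Item 8: 4 × 10 × 10 = 400
RPN > 261: Item 2 (900), Item 4 (640), Item 5 (360), Item 6 (270), Item 8 (400).
Sum: 900 + 640 + 360 + 270 + 400 = 2570.

2570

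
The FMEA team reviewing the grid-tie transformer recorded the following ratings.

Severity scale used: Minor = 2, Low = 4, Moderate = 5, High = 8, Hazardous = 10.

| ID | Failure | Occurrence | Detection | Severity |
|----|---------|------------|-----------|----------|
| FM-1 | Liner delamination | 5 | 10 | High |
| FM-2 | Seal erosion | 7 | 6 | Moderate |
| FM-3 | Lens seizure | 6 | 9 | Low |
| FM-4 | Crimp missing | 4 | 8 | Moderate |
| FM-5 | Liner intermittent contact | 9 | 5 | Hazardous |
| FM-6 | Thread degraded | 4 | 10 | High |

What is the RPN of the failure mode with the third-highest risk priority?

RPN = Severity × Occurrence × Detection:
  FM-1: 8 × 5 × 10 = 400
  FM-2: 5 × 7 × 6 = 210
  FM-3: 4 × 6 × 9 = 216
  FM-4: 5 × 4 × 8 = 160
  FM-5: 10 × 9 × 5 = 450
  FM-6: 8 × 4 × 10 = 320
Sorted descending: 450, 400, 320, 216, 210, 160.
The third-highest RPN is 320 (FM-6).

320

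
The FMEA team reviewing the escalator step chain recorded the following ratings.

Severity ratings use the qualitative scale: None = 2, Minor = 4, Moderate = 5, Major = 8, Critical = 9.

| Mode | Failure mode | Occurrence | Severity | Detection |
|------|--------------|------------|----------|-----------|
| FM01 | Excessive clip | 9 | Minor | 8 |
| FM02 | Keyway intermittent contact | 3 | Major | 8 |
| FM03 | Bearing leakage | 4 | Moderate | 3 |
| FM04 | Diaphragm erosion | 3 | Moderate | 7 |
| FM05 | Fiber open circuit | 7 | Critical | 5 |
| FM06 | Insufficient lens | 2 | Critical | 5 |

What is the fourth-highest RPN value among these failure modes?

RPN = Severity × Occurrence × Detection:
  FM01: 4 × 9 × 8 = 288
  FM02: 8 × 3 × 8 = 192
  FM03: 5 × 4 × 3 = 60
  FM04: 5 × 3 × 7 = 105
  FM05: 9 × 7 × 5 = 315
  FM06: 9 × 2 × 5 = 90
Sorted descending: 315, 288, 192, 105, 90, 60.
The fourth-highest RPN is 105 (FM04).

105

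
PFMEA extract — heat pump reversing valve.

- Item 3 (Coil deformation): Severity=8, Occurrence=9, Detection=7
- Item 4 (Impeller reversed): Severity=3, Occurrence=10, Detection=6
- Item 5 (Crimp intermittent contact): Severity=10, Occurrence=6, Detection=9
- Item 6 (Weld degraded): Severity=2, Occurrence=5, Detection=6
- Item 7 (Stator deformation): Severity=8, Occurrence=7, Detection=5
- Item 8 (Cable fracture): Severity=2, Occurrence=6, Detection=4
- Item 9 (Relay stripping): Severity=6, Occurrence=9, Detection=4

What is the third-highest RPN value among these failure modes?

280

RPN = Severity × Occurrence × Detection:
  Item 3: 8 × 9 × 7 = 504
  Item 4: 3 × 10 × 6 = 180
  Item 5: 10 × 6 × 9 = 540
  Item 6: 2 × 5 × 6 = 60
  Item 7: 8 × 7 × 5 = 280
  Item 8: 2 × 6 × 4 = 48
  Item 9: 6 × 9 × 4 = 216
Sorted descending: 540, 504, 280, 216, 180, 60, 48.
The third-highest RPN is 280 (Item 7).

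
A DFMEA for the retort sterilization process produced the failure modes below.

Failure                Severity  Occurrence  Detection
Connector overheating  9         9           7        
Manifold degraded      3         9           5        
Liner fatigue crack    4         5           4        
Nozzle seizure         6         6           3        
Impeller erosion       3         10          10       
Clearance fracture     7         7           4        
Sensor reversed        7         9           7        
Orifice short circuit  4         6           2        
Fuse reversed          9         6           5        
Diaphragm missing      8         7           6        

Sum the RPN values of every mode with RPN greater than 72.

2433

RPN = Severity × Occurrence × Detection:
  Connector overheating: 9 × 9 × 7 = 567
  Manifold degraded: 3 × 9 × 5 = 135
  Liner fatigue crack: 4 × 5 × 4 = 80
  Nozzle seizure: 6 × 6 × 3 = 108
  Impeller erosion: 3 × 10 × 10 = 300
  Clearance fracture: 7 × 7 × 4 = 196
  Sensor reversed: 7 × 9 × 7 = 441
  Orifice short circuit: 4 × 6 × 2 = 48
  Fuse reversed: 9 × 6 × 5 = 270
  Diaphragm missing: 8 × 7 × 6 = 336
RPN > 72: Connector overheating (567), Manifold degraded (135), Liner fatigue crack (80), Nozzle seizure (108), Impeller erosion (300), Clearance fracture (196), Sensor reversed (441), Fuse reversed (270), Diaphragm missing (336).
Sum: 567 + 135 + 80 + 108 + 300 + 196 + 441 + 270 + 336 = 2433.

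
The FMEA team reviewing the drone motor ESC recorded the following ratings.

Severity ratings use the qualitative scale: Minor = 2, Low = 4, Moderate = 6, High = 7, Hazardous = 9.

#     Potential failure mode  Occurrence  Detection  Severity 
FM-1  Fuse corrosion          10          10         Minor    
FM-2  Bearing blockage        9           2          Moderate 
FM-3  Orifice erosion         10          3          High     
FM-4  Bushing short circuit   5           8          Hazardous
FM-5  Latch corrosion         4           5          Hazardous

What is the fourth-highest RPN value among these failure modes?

180

RPN = Severity × Occurrence × Detection:
  FM-1: 2 × 10 × 10 = 200
  FM-2: 6 × 9 × 2 = 108
  FM-3: 7 × 10 × 3 = 210
  FM-4: 9 × 5 × 8 = 360
  FM-5: 9 × 4 × 5 = 180
Sorted descending: 360, 210, 200, 180, 108.
The fourth-highest RPN is 180 (FM-5).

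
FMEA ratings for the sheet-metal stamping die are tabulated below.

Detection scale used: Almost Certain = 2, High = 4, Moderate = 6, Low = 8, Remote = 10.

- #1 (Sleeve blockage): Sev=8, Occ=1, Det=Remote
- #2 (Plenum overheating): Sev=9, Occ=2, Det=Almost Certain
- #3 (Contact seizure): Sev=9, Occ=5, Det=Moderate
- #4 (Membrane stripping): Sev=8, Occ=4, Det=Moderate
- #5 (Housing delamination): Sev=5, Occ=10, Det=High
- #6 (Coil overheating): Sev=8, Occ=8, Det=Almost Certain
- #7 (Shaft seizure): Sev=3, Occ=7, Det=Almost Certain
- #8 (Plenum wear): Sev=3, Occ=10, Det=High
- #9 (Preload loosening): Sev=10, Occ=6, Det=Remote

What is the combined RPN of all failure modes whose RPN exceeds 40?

1632

RPN = Severity × Occurrence × Detection:
  #1: 8 × 1 × 10 = 80
  #2: 9 × 2 × 2 = 36
  #3: 9 × 5 × 6 = 270
  #4: 8 × 4 × 6 = 192
  #5: 5 × 10 × 4 = 200
  #6: 8 × 8 × 2 = 128
  #7: 3 × 7 × 2 = 42
  #8: 3 × 10 × 4 = 120
  #9: 10 × 6 × 10 = 600
RPN > 40: #1 (80), #3 (270), #4 (192), #5 (200), #6 (128), #7 (42), #8 (120), #9 (600).
Sum: 80 + 270 + 192 + 200 + 128 + 42 + 120 + 600 = 1632.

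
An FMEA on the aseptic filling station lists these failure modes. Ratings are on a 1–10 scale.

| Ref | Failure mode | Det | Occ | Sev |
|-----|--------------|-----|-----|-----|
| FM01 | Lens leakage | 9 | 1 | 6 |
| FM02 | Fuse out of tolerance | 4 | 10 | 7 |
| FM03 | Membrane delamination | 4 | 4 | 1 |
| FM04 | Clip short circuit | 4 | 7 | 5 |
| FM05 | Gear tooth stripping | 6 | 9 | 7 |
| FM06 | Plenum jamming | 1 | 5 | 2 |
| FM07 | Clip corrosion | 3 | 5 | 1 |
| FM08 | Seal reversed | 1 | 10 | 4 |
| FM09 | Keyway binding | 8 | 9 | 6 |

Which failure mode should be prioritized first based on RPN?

FM09

RPN = Severity × Occurrence × Detection:
  FM01: 6 × 1 × 9 = 54
  FM02: 7 × 10 × 4 = 280
  FM03: 1 × 4 × 4 = 16
  FM04: 5 × 7 × 4 = 140
  FM05: 7 × 9 × 6 = 378
  FM06: 2 × 5 × 1 = 10
  FM07: 1 × 5 × 3 = 15
  FM08: 4 × 10 × 1 = 40
  FM09: 6 × 9 × 8 = 432
Highest RPN is 432 → FM09.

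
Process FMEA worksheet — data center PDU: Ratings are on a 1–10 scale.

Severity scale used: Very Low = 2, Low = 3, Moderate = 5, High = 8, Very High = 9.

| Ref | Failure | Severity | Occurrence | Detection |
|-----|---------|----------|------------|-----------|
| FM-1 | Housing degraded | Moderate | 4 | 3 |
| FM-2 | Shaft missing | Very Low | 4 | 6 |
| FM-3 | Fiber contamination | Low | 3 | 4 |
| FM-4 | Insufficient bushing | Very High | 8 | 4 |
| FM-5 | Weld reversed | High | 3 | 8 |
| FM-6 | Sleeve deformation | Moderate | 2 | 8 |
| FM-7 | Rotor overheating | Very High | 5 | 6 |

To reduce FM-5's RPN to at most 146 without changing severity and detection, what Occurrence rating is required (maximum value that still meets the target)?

FM-5: S=8, O=3, D=8 → current RPN = 192.
Fixed product = 64. Need 64 × O ≤ 146, so O ≤ 146/64 = 2.28.
Maximum integer Occurrence rating = 2 (gives RPN 128; O=3 would give 192 > 146).

2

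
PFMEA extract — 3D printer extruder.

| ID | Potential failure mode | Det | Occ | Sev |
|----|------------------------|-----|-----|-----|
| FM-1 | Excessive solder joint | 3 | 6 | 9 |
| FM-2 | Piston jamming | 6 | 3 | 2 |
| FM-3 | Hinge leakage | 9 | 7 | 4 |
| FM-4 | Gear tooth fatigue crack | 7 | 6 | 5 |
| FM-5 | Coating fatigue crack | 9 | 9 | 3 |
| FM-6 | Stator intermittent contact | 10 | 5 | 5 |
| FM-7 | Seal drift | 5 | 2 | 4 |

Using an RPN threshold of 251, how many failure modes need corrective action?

RPN = Severity × Occurrence × Detection:
  FM-1: 9 × 6 × 3 = 162
  FM-2: 2 × 3 × 6 = 36
  FM-3: 4 × 7 × 9 = 252
  FM-4: 5 × 6 × 7 = 210
  FM-5: 3 × 9 × 9 = 243
  FM-6: 5 × 5 × 10 = 250
  FM-7: 4 × 2 × 5 = 40
Modes with RPN ≥ 251: FM-3 (252) → 1.

1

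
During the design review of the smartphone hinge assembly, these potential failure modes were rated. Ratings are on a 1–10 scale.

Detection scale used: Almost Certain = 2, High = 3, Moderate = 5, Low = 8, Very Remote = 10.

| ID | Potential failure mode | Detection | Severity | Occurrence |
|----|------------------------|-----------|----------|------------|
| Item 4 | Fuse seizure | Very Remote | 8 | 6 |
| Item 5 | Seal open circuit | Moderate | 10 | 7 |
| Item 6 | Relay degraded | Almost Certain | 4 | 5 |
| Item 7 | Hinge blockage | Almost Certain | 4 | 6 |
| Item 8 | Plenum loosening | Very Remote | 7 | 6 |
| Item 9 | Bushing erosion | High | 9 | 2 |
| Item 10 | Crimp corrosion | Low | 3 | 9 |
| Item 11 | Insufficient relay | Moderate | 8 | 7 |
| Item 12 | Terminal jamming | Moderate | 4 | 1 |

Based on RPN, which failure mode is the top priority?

RPN = Severity × Occurrence × Detection:
  Item 4: 8 × 6 × 10 = 480
  Item 5: 10 × 7 × 5 = 350
  Item 6: 4 × 5 × 2 = 40
  Item 7: 4 × 6 × 2 = 48
  Item 8: 7 × 6 × 10 = 420
  Item 9: 9 × 2 × 3 = 54
  Item 10: 3 × 9 × 8 = 216
  Item 11: 8 × 7 × 5 = 280
  Item 12: 4 × 1 × 5 = 20
Highest RPN is 480 → Item 4.

Item 4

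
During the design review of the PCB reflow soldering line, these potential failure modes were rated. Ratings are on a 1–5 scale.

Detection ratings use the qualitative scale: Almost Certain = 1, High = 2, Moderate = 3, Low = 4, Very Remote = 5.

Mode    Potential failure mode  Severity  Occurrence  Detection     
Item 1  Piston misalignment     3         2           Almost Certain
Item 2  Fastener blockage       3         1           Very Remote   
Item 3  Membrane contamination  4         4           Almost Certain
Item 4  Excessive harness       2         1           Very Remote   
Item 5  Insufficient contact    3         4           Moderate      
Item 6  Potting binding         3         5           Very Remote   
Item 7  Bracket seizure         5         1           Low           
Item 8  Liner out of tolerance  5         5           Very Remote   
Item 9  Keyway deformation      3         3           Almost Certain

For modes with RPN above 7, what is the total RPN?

RPN = Severity × Occurrence × Detection:
  Item 1: 3 × 2 × 1 = 6
  Item 2: 3 × 1 × 5 = 15
  Item 3: 4 × 4 × 1 = 16
  Item 4: 2 × 1 × 5 = 10
  Item 5: 3 × 4 × 3 = 36
  Item 6: 3 × 5 × 5 = 75
  Item 7: 5 × 1 × 4 = 20
  Item 8: 5 × 5 × 5 = 125
  Item 9: 3 × 3 × 1 = 9
RPN > 7: Item 2 (15), Item 3 (16), Item 4 (10), Item 5 (36), Item 6 (75), Item 7 (20), Item 8 (125), Item 9 (9).
Sum: 15 + 16 + 10 + 36 + 75 + 20 + 125 + 9 = 306.

306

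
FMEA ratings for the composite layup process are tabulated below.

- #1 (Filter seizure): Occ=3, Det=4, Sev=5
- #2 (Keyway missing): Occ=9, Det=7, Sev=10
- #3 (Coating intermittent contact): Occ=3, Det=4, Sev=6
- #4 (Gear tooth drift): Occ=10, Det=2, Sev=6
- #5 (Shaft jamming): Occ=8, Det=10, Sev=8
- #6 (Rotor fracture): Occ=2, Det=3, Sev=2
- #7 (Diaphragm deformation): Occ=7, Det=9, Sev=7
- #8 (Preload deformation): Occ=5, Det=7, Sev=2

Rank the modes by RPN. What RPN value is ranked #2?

RPN = Severity × Occurrence × Detection:
  #1: 5 × 3 × 4 = 60
  #2: 10 × 9 × 7 = 630
  #3: 6 × 3 × 4 = 72
  #4: 6 × 10 × 2 = 120
  #5: 8 × 8 × 10 = 640
  #6: 2 × 2 × 3 = 12
  #7: 7 × 7 × 9 = 441
  #8: 2 × 5 × 7 = 70
Sorted descending: 640, 630, 441, 120, 72, 70, 60, 12.
The second-highest RPN is 630 (#2).

630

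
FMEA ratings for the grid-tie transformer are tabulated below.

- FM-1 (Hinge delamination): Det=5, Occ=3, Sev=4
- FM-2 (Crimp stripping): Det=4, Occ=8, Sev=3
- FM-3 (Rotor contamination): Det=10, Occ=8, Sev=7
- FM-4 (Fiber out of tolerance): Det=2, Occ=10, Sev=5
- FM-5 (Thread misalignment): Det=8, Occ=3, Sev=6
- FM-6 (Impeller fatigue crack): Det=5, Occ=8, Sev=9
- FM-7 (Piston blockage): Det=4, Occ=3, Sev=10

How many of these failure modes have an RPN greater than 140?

RPN = Severity × Occurrence × Detection:
  FM-1: 4 × 3 × 5 = 60
  FM-2: 3 × 8 × 4 = 96
  FM-3: 7 × 8 × 10 = 560
  FM-4: 5 × 10 × 2 = 100
  FM-5: 6 × 3 × 8 = 144
  FM-6: 9 × 8 × 5 = 360
  FM-7: 10 × 3 × 4 = 120
Modes with RPN > 140: FM-3 (560), FM-5 (144), FM-6 (360) → 3.

3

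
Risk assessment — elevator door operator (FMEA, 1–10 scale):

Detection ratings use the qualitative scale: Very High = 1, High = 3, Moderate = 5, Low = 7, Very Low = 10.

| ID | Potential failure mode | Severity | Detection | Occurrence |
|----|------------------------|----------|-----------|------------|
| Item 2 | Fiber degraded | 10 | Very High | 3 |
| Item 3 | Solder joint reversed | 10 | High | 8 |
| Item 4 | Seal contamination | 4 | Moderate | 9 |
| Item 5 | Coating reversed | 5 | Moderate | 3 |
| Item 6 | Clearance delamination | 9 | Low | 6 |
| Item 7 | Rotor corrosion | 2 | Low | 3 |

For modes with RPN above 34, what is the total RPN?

915

RPN = Severity × Occurrence × Detection:
  Item 2: 10 × 3 × 1 = 30
  Item 3: 10 × 8 × 3 = 240
  Item 4: 4 × 9 × 5 = 180
  Item 5: 5 × 3 × 5 = 75
  Item 6: 9 × 6 × 7 = 378
  Item 7: 2 × 3 × 7 = 42
RPN > 34: Item 3 (240), Item 4 (180), Item 5 (75), Item 6 (378), Item 7 (42).
Sum: 240 + 180 + 75 + 378 + 42 = 915.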